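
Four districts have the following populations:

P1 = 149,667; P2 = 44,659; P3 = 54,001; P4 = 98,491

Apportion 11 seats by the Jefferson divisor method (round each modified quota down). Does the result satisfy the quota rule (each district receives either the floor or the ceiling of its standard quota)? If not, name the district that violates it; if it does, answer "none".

Standard quotas: P1 4.747, P2 1.416, P3 1.713, P4 3.124.
Jefferson allocation: P1 5, P2 1, P3 2, P4 3.
Every allocation lies between the lower and upper quota.

none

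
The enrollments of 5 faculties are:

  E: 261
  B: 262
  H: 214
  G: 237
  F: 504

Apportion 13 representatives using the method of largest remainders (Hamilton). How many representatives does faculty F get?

5

The standard divisor is 1478/13 ≈ 113.692.
Standard quotas: E 2.296, B 2.304, H 1.882, G 2.085, F 4.433.
Lower quotas: E 2, B 2, H 1, G 2, F 4 (sum 11, leaving 2 seats).
Remainders in descending order: H 0.882, F 0.433, B 0.304, E 0.296, G 0.085.
Largest remainders: H, F receive the extra seats.
F receives 5.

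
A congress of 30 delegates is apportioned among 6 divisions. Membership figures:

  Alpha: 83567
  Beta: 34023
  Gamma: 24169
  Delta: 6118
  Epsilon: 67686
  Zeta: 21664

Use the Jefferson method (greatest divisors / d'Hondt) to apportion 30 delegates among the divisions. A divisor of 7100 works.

Alpha 11, Beta 4, Gamma 3, Delta 0, Epsilon 9, Zeta 3

With modified divisor 7100: modified quotas Alpha 11.770, Beta 4.792, Gamma 3.404, Delta 0.862, Epsilon 9.533, Zeta 3.051.
Rounding down: Alpha 11, Beta 4, Gamma 3, Delta 0, Epsilon 9, Zeta 3 (total 30).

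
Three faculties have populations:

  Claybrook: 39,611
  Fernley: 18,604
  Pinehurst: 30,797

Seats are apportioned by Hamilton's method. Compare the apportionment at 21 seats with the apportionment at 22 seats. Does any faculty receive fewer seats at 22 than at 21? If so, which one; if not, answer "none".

Fernley

At 21 seats: Claybrook 9, Fernley 5, Pinehurst 7.
At 22 seats: Claybrook 10, Fernley 4, Pinehurst 8.
Fernley drops from 5 to 4.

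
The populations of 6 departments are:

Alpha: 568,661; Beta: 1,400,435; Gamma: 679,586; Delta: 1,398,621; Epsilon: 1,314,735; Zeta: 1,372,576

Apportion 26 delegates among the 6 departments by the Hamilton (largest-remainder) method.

Alpha: 2, Beta: 6, Gamma: 3, Delta: 5, Epsilon: 5, Zeta: 5

The standard divisor is 6734614/26 ≈ 259023.615.
Standard quotas: Alpha 2.1954, Beta 5.4066, Gamma 2.6236, Delta 5.3996, Epsilon 5.0757, Zeta 5.2990.
Lower quotas: Alpha 2, Beta 5, Gamma 2, Delta 5, Epsilon 5, Zeta 5 (sum 24, leaving 2 seats).
Remainders in descending order: Gamma 0.6236, Beta 0.4066, Delta 0.3996, Zeta 0.2990, Alpha 0.1954, Epsilon 0.0757.
Largest remainders: Gamma, Beta receive the extra seats.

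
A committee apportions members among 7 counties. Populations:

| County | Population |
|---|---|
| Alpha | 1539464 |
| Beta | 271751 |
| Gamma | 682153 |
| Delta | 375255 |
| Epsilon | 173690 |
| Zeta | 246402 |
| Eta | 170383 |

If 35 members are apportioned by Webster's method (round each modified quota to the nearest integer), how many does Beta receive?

Standard divisor 3459098/35 ≈ 98831.371; standard quotas: Alpha 15.577, Beta 2.750, Gamma 6.902, Delta 3.797, Epsilon 1.757, Zeta 2.493, Eta 1.724.
Rounding to the nearest integer gives 16, 3, 7, 4, 2, 2, 2 = 36 seats, so the divisor must be adjusted.
With modified divisor 102100: modified quotas Alpha 15.078, Beta 2.662, Gamma 6.681, Delta 3.675, Epsilon 1.701, Zeta 2.413, Eta 1.669.
Rounding to the nearest integer: Alpha 15, Beta 3, Gamma 7, Delta 4, Epsilon 2, Zeta 2, Eta 2 (total 35).
Beta receives 3.

3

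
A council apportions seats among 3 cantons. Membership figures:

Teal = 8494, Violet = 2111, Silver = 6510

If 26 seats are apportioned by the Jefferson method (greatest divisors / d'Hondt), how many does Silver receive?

10

Standard divisor 17115/26 ≈ 658.269; standard quotas: Teal 12.904, Violet 3.207, Silver 9.890.
Rounding down gives 12, 3, 9 = 24 seats, so the divisor must be adjusted.
With modified divisor 630: modified quotas Teal 13.483, Violet 3.351, Silver 10.333.
Rounding down: Teal 13, Violet 3, Silver 10 (total 26).
Silver receives 10.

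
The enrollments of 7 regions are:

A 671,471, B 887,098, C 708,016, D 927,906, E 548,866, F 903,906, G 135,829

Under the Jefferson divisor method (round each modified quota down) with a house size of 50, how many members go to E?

Standard divisor 4783092/50 ≈ 95661.84; standard quotas: A 7.019, B 9.273, C 7.401, D 9.700, E 5.738, F 9.449, G 1.420.
Rounding down gives 7, 9, 7, 9, 5, 9, 1 = 47 seats, so the divisor must be adjusted.
With modified divisor 89600: modified quotas A 7.494, B 9.901, C 7.902, D 10.356, E 6.126, F 10.088, G 1.516.
Rounding down: A 7, B 9, C 7, D 10, E 6, F 10, G 1 (total 50).
E receives 6.

6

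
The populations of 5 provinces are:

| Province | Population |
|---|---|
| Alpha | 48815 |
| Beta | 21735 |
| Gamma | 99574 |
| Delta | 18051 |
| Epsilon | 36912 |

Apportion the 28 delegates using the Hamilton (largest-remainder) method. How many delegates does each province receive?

Alpha 6; Beta 3; Gamma 12; Delta 2; Epsilon 5

Standard divisor: 225087 ÷ 28 ≈ 8038.821.
Standard quotas: Alpha 6.0724, Beta 2.7038, Gamma 12.3866, Delta 2.2455, Epsilon 4.5917.
Lower quotas: Alpha 6, Beta 2, Gamma 12, Delta 2, Epsilon 4 (sum 26, leaving 2 seats).
Remainders in descending order: Beta 0.7038, Epsilon 0.5917, Gamma 0.3866, Delta 0.2455, Alpha 0.0724.
Largest remainders: Beta, Epsilon receive the extra seats.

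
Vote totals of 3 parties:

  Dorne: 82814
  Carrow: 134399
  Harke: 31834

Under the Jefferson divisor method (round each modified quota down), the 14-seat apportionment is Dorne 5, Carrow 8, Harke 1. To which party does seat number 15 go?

Harke

Priority for the next seat is population ÷ (current seats + 1).
Priorities: Dorne 13802.333, Carrow 14933.222, Harke 15917.000.
Highest priority: Harke.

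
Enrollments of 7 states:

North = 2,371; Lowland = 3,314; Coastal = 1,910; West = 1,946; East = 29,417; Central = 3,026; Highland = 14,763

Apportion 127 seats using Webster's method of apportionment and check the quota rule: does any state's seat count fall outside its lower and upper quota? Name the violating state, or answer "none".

Standard quotas: North 5.306, Lowland 7.417, Coastal 4.275, West 4.355, East 65.835, Central 6.772, Highland 33.040.
Webster allocation: North 5, Lowland 7, Coastal 4, West 4, East 67, Central 7, Highland 33.
East has quota 65.835 (lower 65, upper 66) but receives 67 — outside the quota interval.

East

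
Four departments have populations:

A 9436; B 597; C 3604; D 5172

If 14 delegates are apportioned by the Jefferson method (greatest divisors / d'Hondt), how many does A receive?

Standard divisor 18809/14 ≈ 1343.5; standard quotas: A 7.023, B 0.444, C 2.683, D 3.850.
Rounding down gives 7, 0, 2, 3 = 12 seats, so the divisor must be adjusted.
With modified divisor 1190: modified quotas A 7.929, B 0.502, C 3.029, D 4.346.
Rounding down: A 7, B 0, C 3, D 4 (total 14).
A receives 7.

7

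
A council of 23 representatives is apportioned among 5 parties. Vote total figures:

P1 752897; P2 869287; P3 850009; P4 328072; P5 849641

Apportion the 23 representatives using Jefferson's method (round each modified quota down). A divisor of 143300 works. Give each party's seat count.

P1 5, P2 6, P3 5, P4 2, P5 5

With modified divisor 143300: modified quotas P1 5.254, P2 6.066, P3 5.932, P4 2.289, P5 5.929.
Rounding down: P1 5, P2 6, P3 5, P4 2, P5 5 (total 23).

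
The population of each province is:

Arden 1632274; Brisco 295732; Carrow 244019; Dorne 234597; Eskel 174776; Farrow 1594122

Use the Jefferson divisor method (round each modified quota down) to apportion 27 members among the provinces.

Standard divisor 4175520/27 ≈ 154648.889; standard quotas: Arden 10.555, Brisco 1.912, Carrow 1.578, Dorne 1.517, Eskel 1.130, Farrow 10.308.
Rounding down gives 10, 1, 1, 1, 1, 10 = 24 seats, so the divisor must be adjusted.
With modified divisor 140500: modified quotas Arden 11.618, Brisco 2.105, Carrow 1.737, Dorne 1.670, Eskel 1.244, Farrow 11.346.
Rounding down: Arden 11, Brisco 2, Carrow 1, Dorne 1, Eskel 1, Farrow 11 (total 27).

Arden: 11, Brisco: 2, Carrow: 1, Dorne: 1, Eskel: 1, Farrow: 11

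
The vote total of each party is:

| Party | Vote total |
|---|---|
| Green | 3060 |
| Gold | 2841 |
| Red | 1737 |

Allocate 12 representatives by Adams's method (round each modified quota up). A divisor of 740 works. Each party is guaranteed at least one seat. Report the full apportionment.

With modified divisor 740: modified quotas Green 4.135, Gold 3.839, Red 2.347.
Rounding up: Green 5, Gold 4, Red 3 (total 12).

Green 5, Gold 4, Red 3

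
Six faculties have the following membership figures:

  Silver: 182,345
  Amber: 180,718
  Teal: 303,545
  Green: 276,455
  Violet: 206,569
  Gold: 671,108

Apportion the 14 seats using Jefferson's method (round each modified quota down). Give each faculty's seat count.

Standard divisor 1820740/14 ≈ 130052.857; standard quotas: Silver 1.402, Amber 1.390, Teal 2.334, Green 2.126, Violet 1.588, Gold 5.160.
Rounding down gives 1, 1, 2, 2, 1, 5 = 12 seats, so the divisor must be adjusted.
With modified divisor 102200: modified quotas Silver 1.784, Amber 1.768, Teal 2.970, Green 2.705, Violet 2.021, Gold 6.567.
Rounding down: Silver 1, Amber 1, Teal 2, Green 2, Violet 2, Gold 6 (total 14).

Silver=1, Amber=1, Teal=2, Green=2, Violet=2, Gold=6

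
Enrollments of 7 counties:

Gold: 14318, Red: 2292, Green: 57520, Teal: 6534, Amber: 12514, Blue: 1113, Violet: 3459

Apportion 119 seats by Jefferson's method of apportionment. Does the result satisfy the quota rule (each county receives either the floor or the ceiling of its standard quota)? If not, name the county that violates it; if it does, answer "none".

Standard quotas: Gold 17.431, Red 2.790, Green 70.024, Teal 7.954, Amber 15.234, Blue 1.355, Violet 4.211.
Jefferson allocation: Gold 17, Red 2, Green 72, Teal 8, Amber 15, Blue 1, Violet 4.
Green has quota 70.024 (lower 70, upper 71) but receives 72 — outside the quota interval.

Green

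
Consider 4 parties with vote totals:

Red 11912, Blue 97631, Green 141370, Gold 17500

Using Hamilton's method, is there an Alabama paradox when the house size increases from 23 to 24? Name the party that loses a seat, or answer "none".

At 23 seats: Red 1, Blue 8, Green 12, Gold 2.
At 24 seats: Red 1, Blue 9, Green 13, Gold 1.
Gold drops from 2 to 1.

Gold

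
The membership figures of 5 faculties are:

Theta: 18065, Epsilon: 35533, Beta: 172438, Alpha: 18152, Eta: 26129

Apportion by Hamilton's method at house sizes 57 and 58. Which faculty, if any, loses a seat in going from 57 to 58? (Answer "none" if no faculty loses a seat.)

Eta

At 57 seats: Theta 4, Epsilon 7, Beta 36, Alpha 4, Eta 6.
At 58 seats: Theta 4, Epsilon 8, Beta 37, Alpha 4, Eta 5.
Eta drops from 6 to 5.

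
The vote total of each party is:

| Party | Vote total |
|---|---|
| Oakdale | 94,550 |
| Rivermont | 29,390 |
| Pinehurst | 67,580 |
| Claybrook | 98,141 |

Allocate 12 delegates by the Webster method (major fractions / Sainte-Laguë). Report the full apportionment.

Standard divisor 289661/12 ≈ 24138.417; standard quotas: Oakdale 3.917, Rivermont 1.218, Pinehurst 2.800, Claybrook 4.066.
Rounding to the nearest integer gives Oakdale 4, Rivermont 1, Pinehurst 3, Claybrook 4 — total 12, matching the house size, so no adjustment is needed.

Oakdale 4, Rivermont 1, Pinehurst 3, Claybrook 4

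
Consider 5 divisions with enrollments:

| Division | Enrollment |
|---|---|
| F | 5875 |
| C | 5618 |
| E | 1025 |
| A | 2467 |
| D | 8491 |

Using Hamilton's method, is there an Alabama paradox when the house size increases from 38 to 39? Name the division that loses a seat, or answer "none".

At 38 seats: F 9, C 9, E 2, A 4, D 14.
At 39 seats: F 10, C 9, E 2, A 4, D 14.
No division's allocation decreased.

none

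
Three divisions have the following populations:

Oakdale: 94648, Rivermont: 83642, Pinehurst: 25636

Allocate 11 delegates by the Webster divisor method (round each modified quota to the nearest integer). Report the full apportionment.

Oakdale 5, Rivermont 5, Pinehurst 1

Standard divisor 203926/11 ≈ 18538.727; standard quotas: Oakdale 5.105, Rivermont 4.512, Pinehurst 1.383.
Rounding to the nearest integer gives Oakdale 5, Rivermont 5, Pinehurst 1 — total 11, matching the house size, so no adjustment is needed.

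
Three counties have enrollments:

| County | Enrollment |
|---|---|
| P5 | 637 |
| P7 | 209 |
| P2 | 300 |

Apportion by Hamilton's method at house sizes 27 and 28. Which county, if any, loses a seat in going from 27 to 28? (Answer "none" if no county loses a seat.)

none

At 27 seats: P5 15, P7 5, P2 7.
At 28 seats: P5 16, P7 5, P2 7.
No county's allocation decreased.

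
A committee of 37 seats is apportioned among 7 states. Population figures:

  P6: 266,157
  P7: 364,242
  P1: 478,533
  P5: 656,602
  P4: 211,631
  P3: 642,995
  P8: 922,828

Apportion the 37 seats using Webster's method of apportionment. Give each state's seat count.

P6 3; P7 4; P1 5; P5 7; P4 2; P3 7; P8 9

Standard divisor 3542988/37 ≈ 95756.432; standard quotas: P6 2.780, P7 3.804, P1 4.997, P5 6.857, P4 2.210, P3 6.715, P8 9.637.
Rounding to the nearest integer gives 3, 4, 5, 7, 2, 7, 10 = 38 seats, so the divisor must be adjusted.
With modified divisor 98000: modified quotas P6 2.716, P7 3.717, P1 4.883, P5 6.700, P4 2.159, P3 6.561, P8 9.417.
Rounding to the nearest integer: P6 3, P7 4, P1 5, P5 7, P4 2, P3 7, P8 9 (total 37).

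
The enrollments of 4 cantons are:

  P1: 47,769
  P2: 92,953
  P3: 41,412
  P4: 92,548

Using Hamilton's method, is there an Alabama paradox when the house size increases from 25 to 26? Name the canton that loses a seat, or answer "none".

At 25 seats: P1 4, P2 9, P3 4, P4 8.
At 26 seats: P1 4, P2 9, P3 4, P4 9.
No canton's allocation decreased.

none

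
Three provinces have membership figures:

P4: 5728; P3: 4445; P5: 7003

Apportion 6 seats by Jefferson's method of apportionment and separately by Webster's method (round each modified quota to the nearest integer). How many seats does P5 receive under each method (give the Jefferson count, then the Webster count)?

3 and 2

Jefferson: P4 2, P3 1, P5 3.
Webster: P4 2, P3 2, P5 2.
P5 gets 3 under Jefferson and 2 under Webster.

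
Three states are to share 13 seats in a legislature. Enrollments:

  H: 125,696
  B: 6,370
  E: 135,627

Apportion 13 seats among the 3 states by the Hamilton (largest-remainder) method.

H=6; B=0; E=7

The standard divisor is 267693/13 ≈ 20591.769.
Standard quotas: H 6.1042, B 0.3093, E 6.5865.
Lower quotas: H 6, B 0, E 6 (sum 12, leaving 1 seat).
Remainders in descending order: E 0.5865, B 0.3093, H 0.1042.
The surplus seat goes to E.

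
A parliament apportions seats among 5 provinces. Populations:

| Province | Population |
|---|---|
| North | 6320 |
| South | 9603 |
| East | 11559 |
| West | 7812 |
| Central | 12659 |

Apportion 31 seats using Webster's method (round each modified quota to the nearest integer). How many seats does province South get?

6

Standard divisor 47953/31 ≈ 1546.871; standard quotas: North 4.086, South 6.208, East 7.473, West 5.050, Central 8.184.
Rounding to the nearest integer gives 4, 6, 7, 5, 8 = 30 seats, so the divisor must be adjusted.
With modified divisor 1500: modified quotas North 4.213, South 6.402, East 7.706, West 5.208, Central 8.439.
Rounding to the nearest integer: North 4, South 6, East 8, West 5, Central 8 (total 31).
South receives 6.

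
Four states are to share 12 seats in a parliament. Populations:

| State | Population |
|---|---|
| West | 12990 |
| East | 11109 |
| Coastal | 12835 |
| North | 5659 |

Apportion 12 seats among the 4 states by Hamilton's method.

Total 42593; standard divisor 42593/12 ≈ 3549.417.
Standard quotas: West 3.6598, East 3.1298, Coastal 3.6161, North 1.5943.
Lower quotas: West 3, East 3, Coastal 3, North 1 (sum 10, leaving 2 seats).
Remainders in descending order: West 0.6598, Coastal 0.6161, North 0.5943, East 0.1298.
Largest remainders: West, Coastal receive the extra seats.

West: 4, East: 3, Coastal: 4, North: 1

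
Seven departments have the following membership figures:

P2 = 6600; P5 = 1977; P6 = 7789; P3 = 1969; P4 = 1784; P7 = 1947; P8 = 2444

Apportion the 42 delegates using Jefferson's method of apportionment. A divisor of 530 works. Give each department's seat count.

With modified divisor 530: modified quotas P2 12.453, P5 3.730, P6 14.696, P3 3.715, P4 3.366, P7 3.674, P8 4.611.
Rounding down: P2 12, P5 3, P6 14, P3 3, P4 3, P7 3, P8 4 (total 42).

P2 12, P5 3, P6 14, P3 3, P4 3, P7 3, P8 4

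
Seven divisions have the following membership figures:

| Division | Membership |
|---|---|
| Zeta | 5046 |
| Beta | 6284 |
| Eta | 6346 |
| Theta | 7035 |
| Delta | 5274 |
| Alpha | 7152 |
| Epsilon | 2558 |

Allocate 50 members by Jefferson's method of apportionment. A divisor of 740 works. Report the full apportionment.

Zeta=6, Beta=8, Eta=8, Theta=9, Delta=7, Alpha=9, Epsilon=3

With modified divisor 740: modified quotas Zeta 6.819, Beta 8.492, Eta 8.576, Theta 9.507, Delta 7.127, Alpha 9.665, Epsilon 3.457.
Rounding down: Zeta 6, Beta 8, Eta 8, Theta 9, Delta 7, Alpha 9, Epsilon 3 (total 50).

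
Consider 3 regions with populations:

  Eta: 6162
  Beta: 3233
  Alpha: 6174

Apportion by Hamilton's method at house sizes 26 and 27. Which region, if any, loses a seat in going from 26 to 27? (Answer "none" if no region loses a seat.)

Beta

At 26 seats: Eta 10, Beta 6, Alpha 10.
At 27 seats: Eta 11, Beta 5, Alpha 11.
Beta drops from 6 to 5.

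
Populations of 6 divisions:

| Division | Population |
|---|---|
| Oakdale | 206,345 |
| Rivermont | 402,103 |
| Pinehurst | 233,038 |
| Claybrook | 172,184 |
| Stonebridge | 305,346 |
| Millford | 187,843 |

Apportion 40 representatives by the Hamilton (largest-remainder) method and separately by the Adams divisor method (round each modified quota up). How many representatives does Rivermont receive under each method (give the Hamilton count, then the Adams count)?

Hamilton: Oakdale 5, Rivermont 11, Pinehurst 6, Claybrook 5, Stonebridge 8, Millford 5.
Adams: Oakdale 6, Rivermont 10, Pinehurst 6, Claybrook 5, Stonebridge 8, Millford 5.
Rivermont gets 11 under Hamilton and 10 under Adams.

11 and 10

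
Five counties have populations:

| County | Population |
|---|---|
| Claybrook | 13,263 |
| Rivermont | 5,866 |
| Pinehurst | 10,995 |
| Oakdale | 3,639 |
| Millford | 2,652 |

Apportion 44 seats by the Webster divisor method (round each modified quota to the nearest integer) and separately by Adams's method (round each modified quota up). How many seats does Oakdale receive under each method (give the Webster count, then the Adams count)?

Webster: Claybrook 16, Rivermont 7, Pinehurst 14, Oakdale 4, Millford 3.
Adams: Claybrook 16, Rivermont 7, Pinehurst 13, Oakdale 5, Millford 3.
Oakdale gets 4 under Webster and 5 under Adams.

4 and 5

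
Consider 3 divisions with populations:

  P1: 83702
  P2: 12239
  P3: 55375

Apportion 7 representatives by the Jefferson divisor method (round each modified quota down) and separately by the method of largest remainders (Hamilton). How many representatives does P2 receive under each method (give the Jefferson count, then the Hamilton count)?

0 and 1

Jefferson: P1 4, P2 0, P3 3.
Hamilton: P1 4, P2 1, P3 2.
P2 gets 0 under Jefferson and 1 under Hamilton.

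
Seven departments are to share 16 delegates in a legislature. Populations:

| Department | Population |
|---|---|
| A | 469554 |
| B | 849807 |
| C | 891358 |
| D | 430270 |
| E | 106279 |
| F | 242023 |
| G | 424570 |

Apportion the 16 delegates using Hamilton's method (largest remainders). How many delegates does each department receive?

The standard divisor is 3413861/16 ≈ 213366.312.
Standard quotas: A 2.2007, B 3.9829, C 4.1776, D 2.0166, E 0.4981, F 1.1343, G 1.9899.
Lower quotas: A 2, B 3, C 4, D 2, E 0, F 1, G 1 (sum 13, leaving 3 seats).
Remainders in descending order: G 0.9899, B 0.9829, E 0.4981, A 0.2007, C 0.1776, F 0.1343, D 0.0166.
Largest remainders: G, B, E receive the extra seats.

A=2; B=4; C=4; D=2; E=1; F=1; G=2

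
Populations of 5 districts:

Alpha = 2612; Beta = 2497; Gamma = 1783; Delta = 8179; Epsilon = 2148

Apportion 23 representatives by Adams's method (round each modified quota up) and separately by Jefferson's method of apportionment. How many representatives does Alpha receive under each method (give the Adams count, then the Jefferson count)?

Adams: Alpha 4, Beta 3, Gamma 3, Delta 10, Epsilon 3.
Jefferson: Alpha 3, Beta 3, Gamma 2, Delta 12, Epsilon 3.
Alpha gets 4 under Adams and 3 under Jefferson.

4 and 3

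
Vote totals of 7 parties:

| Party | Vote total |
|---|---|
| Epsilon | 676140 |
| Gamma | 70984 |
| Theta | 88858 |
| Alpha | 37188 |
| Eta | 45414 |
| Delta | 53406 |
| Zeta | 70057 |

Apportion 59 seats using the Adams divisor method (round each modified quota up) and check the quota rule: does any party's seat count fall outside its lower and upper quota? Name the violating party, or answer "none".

Epsilon

Standard quotas: Epsilon 38.283, Gamma 4.019, Theta 5.031, Alpha 2.106, Eta 2.571, Delta 3.024, Zeta 3.967.
Adams allocation: Epsilon 37, Gamma 4, Theta 5, Alpha 3, Eta 3, Delta 3, Zeta 4.
Epsilon has quota 38.283 (lower 38, upper 39) but receives 37 — outside the quota interval.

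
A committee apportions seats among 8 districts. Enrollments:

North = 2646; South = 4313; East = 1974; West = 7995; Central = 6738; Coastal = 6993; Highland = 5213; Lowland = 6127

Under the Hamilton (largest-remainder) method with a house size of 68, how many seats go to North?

The standard divisor is 41999/68 ≈ 617.632.
Standard quotas: North 4.2841, South 6.9831, East 3.1961, West 12.9446, Central 10.9094, Coastal 11.3223, Highland 8.4403, Lowland 9.9201.
Lower quotas: North 4, South 6, East 3, West 12, Central 10, Coastal 11, Highland 8, Lowland 9 (sum 63, leaving 5 seats).
Remainders in descending order: South 0.9831, West 0.9446, Lowland 0.9201, Central 0.9094, Highland 0.4403, Coastal 0.3223, North 0.2841, East 0.1961.
Largest remainders: South, West, Lowland, Central, Highland receive the extra seats.
North receives 4.

4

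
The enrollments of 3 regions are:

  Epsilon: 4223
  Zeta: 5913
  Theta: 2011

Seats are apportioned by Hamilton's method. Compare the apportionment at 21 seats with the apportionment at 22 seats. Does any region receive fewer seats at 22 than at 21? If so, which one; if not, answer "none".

Theta

At 21 seats: Epsilon 7, Zeta 10, Theta 4.
At 22 seats: Epsilon 8, Zeta 11, Theta 3.
Theta drops from 4 to 3.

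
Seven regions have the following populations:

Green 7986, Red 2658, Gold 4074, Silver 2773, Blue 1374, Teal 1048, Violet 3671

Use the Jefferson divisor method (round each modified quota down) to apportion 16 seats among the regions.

Green 6; Red 2; Gold 3; Silver 2; Blue 1; Teal 0; Violet 2

Standard divisor 23584/16 ≈ 1474; standard quotas: Green 5.418, Red 1.803, Gold 2.764, Silver 1.881, Blue 0.932, Teal 0.711, Violet 2.491.
Rounding down gives 5, 1, 2, 1, 0, 0, 2 = 11 seats, so the divisor must be adjusted.
With modified divisor 1300: modified quotas Green 6.143, Red 2.045, Gold 3.134, Silver 2.133, Blue 1.057, Teal 0.806, Violet 2.824.
Rounding down: Green 6, Red 2, Gold 3, Silver 2, Blue 1, Teal 0, Violet 2 (total 16).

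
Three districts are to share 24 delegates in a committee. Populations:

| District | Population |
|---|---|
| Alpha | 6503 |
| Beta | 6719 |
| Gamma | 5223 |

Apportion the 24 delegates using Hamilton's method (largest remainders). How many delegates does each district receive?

Standard divisor: 18445 ÷ 24 ≈ 768.542.
Standard quotas: Alpha 8.4615, Beta 8.7425, Gamma 6.7960.
Lower quotas: Alpha 8, Beta 8, Gamma 6 (sum 22, leaving 2 seats).
Remainders in descending order: Gamma 0.7960, Beta 0.7425, Alpha 0.4615.
The surplus seats go to Gamma, Beta.

Alpha 8, Beta 9, Gamma 7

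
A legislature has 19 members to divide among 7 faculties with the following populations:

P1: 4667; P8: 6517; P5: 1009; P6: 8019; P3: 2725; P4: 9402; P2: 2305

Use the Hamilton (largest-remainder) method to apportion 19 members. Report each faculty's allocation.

P1=3; P8=4; P5=1; P6=4; P3=1; P4=5; P2=1

The standard divisor is 34644/19 ≈ 1823.368.
Standard quotas: P1 2.5595, P8 3.5742, P5 0.5534, P6 4.3979, P3 1.4945, P4 5.1564, P2 1.2641.
Lower quotas: P1 2, P8 3, P5 0, P6 4, P3 1, P4 5, P2 1 (sum 16, leaving 3 seats).
Remainders in descending order: P8 0.5742, P1 0.5595, P5 0.5534, P3 0.4945, P6 0.3979, P2 0.2641, P4 0.1564.
The surplus seats go to P8, P1, P5.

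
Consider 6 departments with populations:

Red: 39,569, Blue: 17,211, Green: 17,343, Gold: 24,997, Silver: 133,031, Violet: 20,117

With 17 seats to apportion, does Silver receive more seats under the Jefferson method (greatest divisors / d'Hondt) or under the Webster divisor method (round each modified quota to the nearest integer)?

Jefferson

Jefferson: Red 3, Blue 1, Green 1, Gold 1, Silver 10, Violet 1.
Webster: Red 3, Blue 1, Green 1, Gold 2, Silver 9, Violet 1.
Silver gets 10 under Jefferson and 9 under Webster.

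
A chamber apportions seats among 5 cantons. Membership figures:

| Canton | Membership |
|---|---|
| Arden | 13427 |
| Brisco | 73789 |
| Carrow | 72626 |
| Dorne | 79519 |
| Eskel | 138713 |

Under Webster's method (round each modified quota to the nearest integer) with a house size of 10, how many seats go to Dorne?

Standard divisor 378074/10 ≈ 37807.4; standard quotas: Arden 0.355, Brisco 1.952, Carrow 1.921, Dorne 2.103, Eskel 3.669.
Rounding to the nearest integer gives Arden 0, Brisco 2, Carrow 2, Dorne 2, Eskel 4 — total 10, matching the house size, so no adjustment is needed.
Dorne receives 2.

2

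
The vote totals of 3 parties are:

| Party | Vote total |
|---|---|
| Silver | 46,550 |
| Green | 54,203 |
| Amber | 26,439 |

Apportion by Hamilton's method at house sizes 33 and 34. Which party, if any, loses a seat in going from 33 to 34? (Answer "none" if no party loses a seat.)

At 33 seats: Silver 12, Green 14, Amber 7.
At 34 seats: Silver 12, Green 15, Amber 7.
No party's allocation decreased.

none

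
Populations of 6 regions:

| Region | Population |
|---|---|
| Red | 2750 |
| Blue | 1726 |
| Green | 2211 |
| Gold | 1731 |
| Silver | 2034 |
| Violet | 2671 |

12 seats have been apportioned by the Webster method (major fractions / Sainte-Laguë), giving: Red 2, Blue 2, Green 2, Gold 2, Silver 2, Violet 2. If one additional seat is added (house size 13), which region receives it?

Red

Priority for the next seat is population ÷ (current seats + 0.5).
Priorities: Red 1100.000, Blue 690.400, Green 884.400, Gold 692.400, Silver 813.600, Violet 1068.400.
Highest priority: Red.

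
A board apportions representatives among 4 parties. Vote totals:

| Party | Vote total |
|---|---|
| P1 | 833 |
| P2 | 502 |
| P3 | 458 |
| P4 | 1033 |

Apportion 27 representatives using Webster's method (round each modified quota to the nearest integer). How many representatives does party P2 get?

Standard divisor 2826/27 ≈ 104.667; standard quotas: P1 7.959, P2 4.796, P3 4.376, P4 9.869.
Rounding to the nearest integer gives P1 8, P2 5, P3 4, P4 10 — total 27, matching the house size, so no adjustment is needed.
P2 receives 5.

5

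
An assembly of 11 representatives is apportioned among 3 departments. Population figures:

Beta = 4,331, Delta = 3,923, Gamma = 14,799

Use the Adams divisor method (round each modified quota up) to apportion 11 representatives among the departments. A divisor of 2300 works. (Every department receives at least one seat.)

With modified divisor 2300: modified quotas Beta 1.883, Delta 1.706, Gamma 6.434.
Rounding up: Beta 2, Delta 2, Gamma 7 (total 11).

Beta 2, Delta 2, Gamma 7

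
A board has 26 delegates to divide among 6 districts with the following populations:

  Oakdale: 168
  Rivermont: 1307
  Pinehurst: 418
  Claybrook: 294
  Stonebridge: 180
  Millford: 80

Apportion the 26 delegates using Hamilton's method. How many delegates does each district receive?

Oakdale 2, Rivermont 14, Pinehurst 4, Claybrook 3, Stonebridge 2, Millford 1

Total 2447; standard divisor 2447/26 ≈ 94.115.
Standard quotas: Oakdale 1.785, Rivermont 13.887, Pinehurst 4.441, Claybrook 3.124, Stonebridge 1.913, Millford 0.850.
Lower quotas: Oakdale 1, Rivermont 13, Pinehurst 4, Claybrook 3, Stonebridge 1, Millford 0 (sum 22, leaving 4 seats).
Remainders in descending order: Stonebridge 0.913, Rivermont 0.887, Millford 0.850, Oakdale 0.785, Pinehurst 0.441, Claybrook 0.124.
Largest remainders: Stonebridge, Rivermont, Millford, Oakdale receive the extra seats.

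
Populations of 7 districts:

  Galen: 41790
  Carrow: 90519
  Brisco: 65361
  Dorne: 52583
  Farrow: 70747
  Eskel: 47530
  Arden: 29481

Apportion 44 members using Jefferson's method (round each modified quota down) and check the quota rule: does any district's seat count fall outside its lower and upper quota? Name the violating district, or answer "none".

none

Standard quotas: Galen 4.620, Carrow 10.007, Brisco 7.226, Dorne 5.813, Farrow 7.821, Eskel 5.254, Arden 3.259.
Jefferson allocation: Galen 5, Carrow 10, Brisco 7, Dorne 6, Farrow 8, Eskel 5, Arden 3.
Every allocation lies between the lower and upper quota.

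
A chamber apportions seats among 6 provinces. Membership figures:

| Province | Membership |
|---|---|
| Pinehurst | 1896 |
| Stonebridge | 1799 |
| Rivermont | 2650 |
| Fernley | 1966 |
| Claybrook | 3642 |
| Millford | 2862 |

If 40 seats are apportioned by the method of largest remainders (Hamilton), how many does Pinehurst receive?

5

The standard divisor is 14815/40 ≈ 370.375.
Standard quotas: Pinehurst 5.119, Stonebridge 4.857, Rivermont 7.155, Fernley 5.308, Claybrook 9.833, Millford 7.727.
Lower quotas: Pinehurst 5, Stonebridge 4, Rivermont 7, Fernley 5, Claybrook 9, Millford 7 (sum 37, leaving 3 seats).
Remainders in descending order: Stonebridge 0.857, Claybrook 0.833, Millford 0.727, Fernley 0.308, Rivermont 0.155, Pinehurst 0.119.
Largest remainders: Stonebridge, Claybrook, Millford receive the extra seats.
Pinehurst receives 5.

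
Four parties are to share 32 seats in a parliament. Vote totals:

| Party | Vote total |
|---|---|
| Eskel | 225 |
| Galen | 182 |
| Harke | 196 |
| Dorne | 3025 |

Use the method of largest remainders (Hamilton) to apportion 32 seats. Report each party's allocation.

Standard divisor: 3628 ÷ 32 ≈ 113.375.
Standard quotas: Eskel 1.985, Galen 1.605, Harke 1.729, Dorne 26.681.
Lower quotas: Eskel 1, Galen 1, Harke 1, Dorne 26 (sum 29, leaving 3 seats).
Remainders in descending order: Eskel 0.985, Harke 0.729, Dorne 0.681, Galen 0.605.
Largest remainders: Eskel, Harke, Dorne receive the extra seats.

Eskel=2, Galen=1, Harke=2, Dorne=27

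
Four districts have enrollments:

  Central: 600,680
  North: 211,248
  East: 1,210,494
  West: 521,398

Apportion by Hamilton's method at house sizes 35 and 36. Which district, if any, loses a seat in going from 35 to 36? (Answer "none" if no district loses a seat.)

At 35 seats: Central 8, North 3, East 17, West 7.
At 36 seats: Central 9, North 3, East 17, West 7.
No district's allocation decreased.

none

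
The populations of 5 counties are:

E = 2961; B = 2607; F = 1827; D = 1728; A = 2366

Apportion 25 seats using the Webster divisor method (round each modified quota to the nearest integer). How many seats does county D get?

Standard divisor 11489/25 ≈ 459.56; standard quotas: E 6.443, B 5.673, F 3.976, D 3.760, A 5.148.
Rounding to the nearest integer gives E 6, B 6, F 4, D 4, A 5 — total 25, matching the house size, so no adjustment is needed.
D receives 4.

4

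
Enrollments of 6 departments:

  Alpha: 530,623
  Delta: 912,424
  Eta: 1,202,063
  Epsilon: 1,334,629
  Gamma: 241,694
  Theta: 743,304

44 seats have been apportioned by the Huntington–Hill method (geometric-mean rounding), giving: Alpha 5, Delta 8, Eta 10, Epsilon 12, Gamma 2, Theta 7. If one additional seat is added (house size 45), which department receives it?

Eta

Priority for the next seat is population ÷ (√(s·(s+1))).
Priorities: Alpha 96878.062, Delta 107530.200, Eta 114612.210, Epsilon 106855.839, Gamma 98671.162, Theta 99328.175.
Highest priority: Eta.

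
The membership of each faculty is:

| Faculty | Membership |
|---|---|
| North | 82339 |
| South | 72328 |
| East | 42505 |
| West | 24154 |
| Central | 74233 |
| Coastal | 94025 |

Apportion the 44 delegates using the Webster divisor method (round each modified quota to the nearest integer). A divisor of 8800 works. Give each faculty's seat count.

North 9, South 8, East 5, West 3, Central 8, Coastal 11

With modified divisor 8800: modified quotas North 9.357, South 8.219, East 4.830, West 2.745, Central 8.436, Coastal 10.685.
Rounding to the nearest integer: North 9, South 8, East 5, West 3, Central 8, Coastal 11 (total 44).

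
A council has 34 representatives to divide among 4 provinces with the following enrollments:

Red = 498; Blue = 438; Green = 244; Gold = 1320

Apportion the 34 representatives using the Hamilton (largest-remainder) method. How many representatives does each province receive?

Standard divisor: 2500 ÷ 34 ≈ 73.529.
Standard quotas: Red 6.773, Blue 5.957, Green 3.318, Gold 17.952.
Lower quotas: Red 6, Blue 5, Green 3, Gold 17 (sum 31, leaving 3 seats).
Remainders in descending order: Blue 0.957, Gold 0.952, Red 0.773, Green 0.318.
The surplus seats go to Blue, Gold, Red.

Red=7, Blue=6, Green=3, Gold=18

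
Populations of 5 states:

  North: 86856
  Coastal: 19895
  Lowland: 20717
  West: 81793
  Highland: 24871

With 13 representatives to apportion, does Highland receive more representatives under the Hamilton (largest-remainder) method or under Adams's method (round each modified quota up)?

Adams

Hamilton: North 5, Coastal 1, Lowland 1, West 5, Highland 1.
Adams: North 5, Coastal 1, Lowland 1, West 4, Highland 2.
Highland gets 1 under Hamilton and 2 under Adams.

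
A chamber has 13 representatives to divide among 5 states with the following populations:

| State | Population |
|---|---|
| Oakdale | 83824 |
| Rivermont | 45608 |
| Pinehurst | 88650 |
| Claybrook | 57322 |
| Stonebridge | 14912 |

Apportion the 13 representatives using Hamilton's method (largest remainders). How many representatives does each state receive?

Total 290316; standard divisor 290316/13 = 22332.
Standard quotas: Oakdale 3.7535, Rivermont 2.0423, Pinehurst 3.9696, Claybrook 2.5668, Stonebridge 0.6677.
Lower quotas: Oakdale 3, Rivermont 2, Pinehurst 3, Claybrook 2, Stonebridge 0 (sum 10, leaving 3 seats).
Remainders in descending order: Pinehurst 0.9696, Oakdale 0.7535, Stonebridge 0.6677, Claybrook 0.5668, Rivermont 0.0423.
Largest remainders: Pinehurst, Oakdale, Stonebridge receive the extra seats.

Oakdale: 4; Rivermont: 2; Pinehurst: 4; Claybrook: 2; Stonebridge: 1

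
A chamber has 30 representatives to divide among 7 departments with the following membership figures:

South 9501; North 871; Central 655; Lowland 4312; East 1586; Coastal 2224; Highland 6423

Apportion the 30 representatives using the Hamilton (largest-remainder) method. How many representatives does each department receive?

South=11, North=1, Central=1, Lowland=5, East=2, Coastal=3, Highland=7

Total 25572; standard divisor 25572/30 ≈ 852.4.
Standard quotas: South 11.1462, North 1.0218, Central 0.7684, Lowland 5.0587, East 1.8606, Coastal 2.6091, Highland 7.5352.
Lower quotas: South 11, North 1, Central 0, Lowland 5, East 1, Coastal 2, Highland 7 (sum 27, leaving 3 seats).
Remainders in descending order: East 0.8606, Central 0.7684, Coastal 0.6091, Highland 0.5352, South 0.1462, Lowland 0.0587, North 0.0218.
Largest remainders: East, Central, Coastal receive the extra seats.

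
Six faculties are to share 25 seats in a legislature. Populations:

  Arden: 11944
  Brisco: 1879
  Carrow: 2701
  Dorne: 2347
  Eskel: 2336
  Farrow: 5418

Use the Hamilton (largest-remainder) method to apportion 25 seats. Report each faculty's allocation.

Arden 11, Brisco 2, Carrow 3, Dorne 2, Eskel 2, Farrow 5

Standard divisor: 26625 ÷ 25 = 1065.
Standard quotas: Arden 11.2150, Brisco 1.7643, Carrow 2.5362, Dorne 2.2038, Eskel 2.1934, Farrow 5.0873.
Lower quotas: Arden 11, Brisco 1, Carrow 2, Dorne 2, Eskel 2, Farrow 5 (sum 23, leaving 2 seats).
Remainders in descending order: Brisco 0.7643, Carrow 0.5362, Arden 0.2150, Dorne 0.2038, Eskel 0.1934, Farrow 0.0873.
The surplus seats go to Brisco, Carrow.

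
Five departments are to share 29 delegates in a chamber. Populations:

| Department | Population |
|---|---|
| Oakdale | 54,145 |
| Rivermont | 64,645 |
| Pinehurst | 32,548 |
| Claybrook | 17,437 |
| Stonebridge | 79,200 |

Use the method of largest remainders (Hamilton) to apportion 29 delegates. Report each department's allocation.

Oakdale 6; Rivermont 8; Pinehurst 4; Claybrook 2; Stonebridge 9

Standard divisor: 247975 ÷ 29 ≈ 8550.862.
Standard quotas: Oakdale 6.3321, Rivermont 7.5601, Pinehurst 3.8064, Claybrook 2.0392, Stonebridge 9.2622.
Lower quotas: Oakdale 6, Rivermont 7, Pinehurst 3, Claybrook 2, Stonebridge 9 (sum 27, leaving 2 seats).
Remainders in descending order: Pinehurst 0.8064, Rivermont 0.5601, Oakdale 0.3321, Stonebridge 0.2622, Claybrook 0.0392.
The surplus seats go to Pinehurst, Rivermont.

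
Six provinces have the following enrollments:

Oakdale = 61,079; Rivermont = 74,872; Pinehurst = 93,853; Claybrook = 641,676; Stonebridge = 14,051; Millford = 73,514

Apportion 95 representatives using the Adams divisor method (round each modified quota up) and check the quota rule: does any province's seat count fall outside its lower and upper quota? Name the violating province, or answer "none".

Claybrook

Standard quotas: Oakdale 6.050, Rivermont 7.417, Pinehurst 9.297, Claybrook 63.562, Stonebridge 1.392, Millford 7.282.
Adams allocation: Oakdale 6, Rivermont 8, Pinehurst 9, Claybrook 62, Stonebridge 2, Millford 8.
Claybrook has quota 63.562 (lower 63, upper 64) but receives 62 — outside the quota interval.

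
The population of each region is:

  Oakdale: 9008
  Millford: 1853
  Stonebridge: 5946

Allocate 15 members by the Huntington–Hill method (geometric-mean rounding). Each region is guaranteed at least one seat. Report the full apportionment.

With divisor 1145: modified quotas Oakdale 7.867, Millford 1.618, Stonebridge 5.193.
Geometric-mean thresholds: Oakdale √(7·8)=7.483, Millford √(1·2)=1.414, Stonebridge √(5·6)=5.477.
Each quota rounded against its threshold gives Oakdale 8, Millford 2, Stonebridge 5 (total 15).

Oakdale 8, Millford 2, Stonebridge 5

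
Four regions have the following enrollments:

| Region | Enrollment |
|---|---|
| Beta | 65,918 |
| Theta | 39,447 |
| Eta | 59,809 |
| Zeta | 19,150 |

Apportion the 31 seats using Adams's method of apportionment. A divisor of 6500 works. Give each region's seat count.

Beta=11, Theta=7, Eta=10, Zeta=3

With modified divisor 6500: modified quotas Beta 10.141, Theta 6.069, Eta 9.201, Zeta 2.946.
Rounding up: Beta 11, Theta 7, Eta 10, Zeta 3 (total 31).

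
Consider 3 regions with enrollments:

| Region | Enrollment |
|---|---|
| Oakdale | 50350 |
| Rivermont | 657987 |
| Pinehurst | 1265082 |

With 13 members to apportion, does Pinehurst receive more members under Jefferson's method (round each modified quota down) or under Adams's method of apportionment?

Jefferson: Oakdale 0, Rivermont 4, Pinehurst 9.
Adams: Oakdale 1, Rivermont 4, Pinehurst 8.
Pinehurst gets 9 under Jefferson and 8 under Adams.

Jefferson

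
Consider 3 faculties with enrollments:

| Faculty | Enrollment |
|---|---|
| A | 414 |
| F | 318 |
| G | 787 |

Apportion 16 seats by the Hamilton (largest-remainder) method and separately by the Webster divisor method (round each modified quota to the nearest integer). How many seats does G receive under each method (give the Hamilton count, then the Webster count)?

Hamilton: A 5, F 3, G 8.
Webster: A 4, F 3, G 9.
G gets 8 under Hamilton and 9 under Webster.

8 and 9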